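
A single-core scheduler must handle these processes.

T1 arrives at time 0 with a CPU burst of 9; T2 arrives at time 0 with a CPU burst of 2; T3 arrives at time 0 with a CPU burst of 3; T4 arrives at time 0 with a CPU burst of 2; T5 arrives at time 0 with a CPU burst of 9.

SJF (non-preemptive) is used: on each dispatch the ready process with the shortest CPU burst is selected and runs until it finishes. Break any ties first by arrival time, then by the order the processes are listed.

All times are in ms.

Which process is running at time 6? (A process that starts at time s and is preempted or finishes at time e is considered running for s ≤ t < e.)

T3

Schedule: | T2 0-2 | T4 2-4 | T3 4-7 | T1 7-16 | T5 16-25 |
Completion: T1=16  T2=2  T3=7  T4=4  T5=25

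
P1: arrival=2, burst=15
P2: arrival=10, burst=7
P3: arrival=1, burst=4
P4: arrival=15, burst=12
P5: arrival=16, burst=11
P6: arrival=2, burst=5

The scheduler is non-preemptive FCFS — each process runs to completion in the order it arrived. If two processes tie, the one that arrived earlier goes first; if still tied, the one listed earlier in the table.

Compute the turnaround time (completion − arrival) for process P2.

22

Gantt: | idle 0-1 | P3 1-5 | P1 5-20 | P6 20-25 | P2 25-32 | P4 32-44 | P5 44-55 |
Completion: P1=20  P2=32  P3=5  P4=44  P5=55  P6=25
Turnaround (C−A): P1=18  P2=22  P3=4  P4=29  P5=39  P6=23
Turnaround(P2) = completion − arrival = 32 − 10 = 22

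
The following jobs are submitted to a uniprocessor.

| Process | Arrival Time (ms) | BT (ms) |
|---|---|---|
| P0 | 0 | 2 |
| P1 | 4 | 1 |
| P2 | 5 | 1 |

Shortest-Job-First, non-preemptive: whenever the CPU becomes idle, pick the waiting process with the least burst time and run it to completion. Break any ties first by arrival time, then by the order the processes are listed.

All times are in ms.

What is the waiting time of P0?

0

Timeline: | P0 0-2 | idle 2-4 | P1 4-5 | P2 5-6 |
Completion: P0=2  P1=5  P2=6
Turnaround (C−A): P0=2  P1=1  P2=1
Waiting(P0) = turnaround − burst = 2 − 2 = 0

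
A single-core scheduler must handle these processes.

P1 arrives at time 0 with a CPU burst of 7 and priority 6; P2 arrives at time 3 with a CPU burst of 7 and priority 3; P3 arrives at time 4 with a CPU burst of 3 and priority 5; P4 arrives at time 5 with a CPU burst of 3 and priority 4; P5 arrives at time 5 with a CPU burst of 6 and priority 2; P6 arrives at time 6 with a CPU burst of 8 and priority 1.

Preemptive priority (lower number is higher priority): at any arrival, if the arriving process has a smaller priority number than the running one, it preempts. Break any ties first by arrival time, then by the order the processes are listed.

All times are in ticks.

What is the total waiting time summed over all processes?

91

Gantt: | P1 0-3 | P2 3-5 | P5 5-6 | P6 6-14 | P5 14-19 | P2 19-24 | P4 24-27 | P3 27-30 | P1 30-34 |
Completion: P1=34  P2=24  P3=30  P4=27  P5=19  P6=14
Turnaround (C−A): P1=34  P2=21  P3=26  P4=22  P5=14  P6=8
Waiting = turnaround − burst: P1=27, P2=14, P3=23, P4=19, P5=8, P6=0
Total waiting = 27 + 14 + 23 + 19 + 8 + 0 = 91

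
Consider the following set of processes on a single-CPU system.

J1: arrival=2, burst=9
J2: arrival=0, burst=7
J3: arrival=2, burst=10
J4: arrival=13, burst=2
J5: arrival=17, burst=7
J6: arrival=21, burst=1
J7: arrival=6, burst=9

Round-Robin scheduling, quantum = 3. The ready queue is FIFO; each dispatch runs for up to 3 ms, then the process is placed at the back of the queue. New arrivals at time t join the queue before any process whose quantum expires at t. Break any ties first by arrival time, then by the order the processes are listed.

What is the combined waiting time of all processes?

136

Timeline: | J2 0-3 | J1 3-6 | J3 6-9 | J2 9-12 | J7 12-15 | J1 15-18 | J3 18-21 | J2 21-22 | J4 22-24 | J7 24-27 | J5 27-30 | J1 30-33 | J6 33-34 | J3 34-37 | J7 37-40 | J5 40-43 | J3 43-44 | J5 44-45 |
Completion: J1=33  J2=22  J3=44  J4=24  J5=45  J6=34  J7=40
Turnaround (C−A): J1=31  J2=22  J3=42  J4=11  J5=28  J6=13  J7=34
Waiting = turnaround − burst: J1=22, J2=15, J3=32, J4=9, J5=21, J6=12, J7=25
Total waiting = 22 + 15 + 32 + 9 + 21 + 12 + 25 = 136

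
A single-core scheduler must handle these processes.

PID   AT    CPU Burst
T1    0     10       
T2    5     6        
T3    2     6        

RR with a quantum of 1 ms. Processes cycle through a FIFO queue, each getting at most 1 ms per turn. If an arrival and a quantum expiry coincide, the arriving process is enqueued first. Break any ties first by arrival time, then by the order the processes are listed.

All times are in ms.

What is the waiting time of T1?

Gantt: | T1 0-2 | T3 2-3 | T1 3-4 | T3 4-5 | T1 5-6 | T2 6-7 | T3 7-8 | T1 8-9 | T2 9-10 | T3 10-11 | T1 11-12 | T2 12-13 | T3 13-14 | T1 14-15 | T2 15-16 | T3 16-17 | T1 17-18 | T2 18-19 | T1 19-20 | T2 20-21 | T1 21-22 |
Completion: T1=22  T2=21  T3=17
Waiting(T1) = turnaround − burst = 22 − 10 = 12

12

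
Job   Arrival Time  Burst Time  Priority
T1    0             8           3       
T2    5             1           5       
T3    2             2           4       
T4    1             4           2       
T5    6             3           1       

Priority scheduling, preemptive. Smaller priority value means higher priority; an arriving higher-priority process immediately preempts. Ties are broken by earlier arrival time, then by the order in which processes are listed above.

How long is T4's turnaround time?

4

Schedule: | T1 0-1 | T4 1-5 | T1 5-6 | T5 6-9 | T1 9-15 | T3 15-17 | T2 17-18 |
Completion: T1=15  T2=18  T3=17  T4=5  T5=9
Turnaround (C−A): T1=15  T2=13  T3=15  T4=4  T5=3
Turnaround(T4) = completion − arrival = 5 − 1 = 4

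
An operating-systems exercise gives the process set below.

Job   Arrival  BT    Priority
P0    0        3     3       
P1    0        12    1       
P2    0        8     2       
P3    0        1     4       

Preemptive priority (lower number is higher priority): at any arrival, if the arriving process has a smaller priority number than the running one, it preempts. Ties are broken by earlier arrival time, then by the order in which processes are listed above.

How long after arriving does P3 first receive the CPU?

23

Gantt: | P1 0-12 | P2 12-20 | P0 20-23 | P3 23-24 |
Completion: P0=23  P1=12  P2=20  P3=24
Turnaround (C−A): P0=23  P1=12  P2=20  P3=24
Response(P3) = first start − arrival = 23 − 0 = 23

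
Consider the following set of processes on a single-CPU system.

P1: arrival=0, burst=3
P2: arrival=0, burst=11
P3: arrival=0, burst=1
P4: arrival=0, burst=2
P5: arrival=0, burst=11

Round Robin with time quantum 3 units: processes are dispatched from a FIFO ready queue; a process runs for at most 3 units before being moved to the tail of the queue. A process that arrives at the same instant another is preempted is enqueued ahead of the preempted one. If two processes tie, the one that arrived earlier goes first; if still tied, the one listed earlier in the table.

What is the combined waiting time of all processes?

45

Timeline: | P1 0-3 | P2 3-6 | P3 6-7 | P4 7-9 | P5 9-12 | P2 12-15 | P5 15-18 | P2 18-21 | P5 21-24 | P2 24-26 | P5 26-28 |
Completion: P1=3  P2=26  P3=7  P4=9  P5=28
Turnaround (C−A): P1=3  P2=26  P3=7  P4=9  P5=28
Waiting = turnaround − burst: P1=0, P2=15, P3=6, P4=7, P5=17
Total waiting = 0 + 15 + 6 + 7 + 17 = 45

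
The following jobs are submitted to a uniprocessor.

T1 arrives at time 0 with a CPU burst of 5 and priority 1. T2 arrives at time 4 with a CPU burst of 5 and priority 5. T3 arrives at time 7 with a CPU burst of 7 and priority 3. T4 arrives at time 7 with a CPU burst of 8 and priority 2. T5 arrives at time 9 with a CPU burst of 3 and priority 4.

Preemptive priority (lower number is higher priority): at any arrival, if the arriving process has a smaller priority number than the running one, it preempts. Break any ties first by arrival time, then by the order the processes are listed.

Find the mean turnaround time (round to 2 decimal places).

Timeline: | T1 0-5 | T2 5-7 | T4 7-15 | T3 15-22 | T5 22-25 | T2 25-28 |
Completion: T1=5  T2=28  T3=22  T4=15  T5=25
Turnaround (C−A): T1=5  T2=24  T3=15  T4=8  T5=16
Turnaround times: T1=5, T2=24, T3=15, T4=8, T5=16
Average turnaround = (5+24+15+8+16) / 5 = 68/5 = 13.60

13.60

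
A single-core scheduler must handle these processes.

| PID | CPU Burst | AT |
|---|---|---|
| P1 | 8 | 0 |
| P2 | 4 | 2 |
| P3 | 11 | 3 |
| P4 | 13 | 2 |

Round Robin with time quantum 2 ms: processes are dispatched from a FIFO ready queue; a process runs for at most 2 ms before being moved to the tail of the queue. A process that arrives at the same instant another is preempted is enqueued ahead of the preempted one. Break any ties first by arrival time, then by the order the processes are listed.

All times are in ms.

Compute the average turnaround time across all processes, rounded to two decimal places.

24.50

Gantt: | P1 0-2 | P2 2-4 | P4 4-6 | P1 6-8 | P3 8-10 | P2 10-12 | P4 12-14 | P1 14-16 | P3 16-18 | P4 18-20 | P1 20-22 | P3 22-24 | P4 24-26 | P3 26-28 | P4 28-30 | P3 30-32 | P4 32-34 | P3 34-35 | P4 35-36 |
Completion: P1=22  P2=12  P3=35  P4=36
Turnaround (C−A): P1=22  P2=10  P3=32  P4=34
Turnaround times: P1=22, P2=10, P3=32, P4=34
Average turnaround = (22+10+32+34) / 4 = 98/4 = 24.50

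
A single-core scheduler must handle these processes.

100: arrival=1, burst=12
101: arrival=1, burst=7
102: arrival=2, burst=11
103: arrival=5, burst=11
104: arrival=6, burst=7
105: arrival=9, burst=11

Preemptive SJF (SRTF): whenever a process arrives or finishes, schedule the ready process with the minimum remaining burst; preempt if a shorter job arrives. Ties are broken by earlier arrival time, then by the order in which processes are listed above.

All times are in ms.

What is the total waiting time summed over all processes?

Gantt: | idle 0-1 | 101 1-8 | 104 8-15 | 102 15-26 | 103 26-37 | 105 37-48 | 100 48-60 |
Completion: 100=60  101=8  102=26  103=37  104=15  105=48
Waiting = turnaround − burst: 100=47, 101=0, 102=13, 103=21, 104=2, 105=28
Total waiting = 47 + 0 + 13 + 21 + 2 + 28 = 111

111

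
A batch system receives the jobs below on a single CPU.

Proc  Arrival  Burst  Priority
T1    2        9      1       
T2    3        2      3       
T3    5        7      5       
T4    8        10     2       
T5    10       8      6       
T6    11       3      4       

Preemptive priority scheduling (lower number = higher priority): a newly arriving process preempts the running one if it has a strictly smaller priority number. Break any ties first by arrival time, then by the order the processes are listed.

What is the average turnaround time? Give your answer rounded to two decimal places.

19.33

Schedule: | idle 0-2 | T1 2-11 | T4 11-21 | T2 21-23 | T6 23-26 | T3 26-33 | T5 33-41 |
Completion: T1=11  T2=23  T3=33  T4=21  T5=41  T6=26
Turnaround times: T1=9, T2=20, T3=28, T4=13, T5=31, T6=15
Average turnaround = (9+20+28+13+31+15) / 6 = 116/6 = 19.33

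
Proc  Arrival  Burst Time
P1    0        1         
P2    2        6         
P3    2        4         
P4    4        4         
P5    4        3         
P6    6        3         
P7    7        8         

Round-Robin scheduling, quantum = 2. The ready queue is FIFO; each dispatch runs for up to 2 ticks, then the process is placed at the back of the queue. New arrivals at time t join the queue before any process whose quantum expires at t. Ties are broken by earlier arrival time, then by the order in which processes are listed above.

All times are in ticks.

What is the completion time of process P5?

21

Gantt: | P1 0-1 | idle 1-2 | P2 2-4 | P3 4-6 | P4 6-8 | P5 8-10 | P2 10-12 | P6 12-14 | P3 14-16 | P7 16-18 | P4 18-20 | P5 20-21 | P2 21-23 | P6 23-24 | P7 24-30 |
Completion: P1=1  P2=23  P3=16  P4=20  P5=21  P6=24  P7=30
Turnaround (C−A): P1=1  P2=21  P3=14  P4=16  P5=17  P6=18  P7=23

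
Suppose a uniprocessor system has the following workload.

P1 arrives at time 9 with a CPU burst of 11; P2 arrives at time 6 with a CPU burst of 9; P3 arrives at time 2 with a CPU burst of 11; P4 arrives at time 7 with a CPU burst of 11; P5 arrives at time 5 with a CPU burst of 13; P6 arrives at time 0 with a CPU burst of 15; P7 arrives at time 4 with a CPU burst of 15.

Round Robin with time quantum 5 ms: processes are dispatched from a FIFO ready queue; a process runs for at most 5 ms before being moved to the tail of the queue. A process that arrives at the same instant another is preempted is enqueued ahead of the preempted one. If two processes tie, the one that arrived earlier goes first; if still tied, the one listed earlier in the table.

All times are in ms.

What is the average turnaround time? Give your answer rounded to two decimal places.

71.14

Gantt: | P6 0-5 | P3 5-10 | P7 10-15 | P5 15-20 | P6 20-25 | P2 25-30 | P4 30-35 | P1 35-40 | P3 40-45 | P7 45-50 | P5 50-55 | P6 55-60 | P2 60-64 | P4 64-69 | P1 69-74 | P3 74-75 | P7 75-80 | P5 80-83 | P4 83-84 | P1 84-85 |
Completion: P1=85  P2=64  P3=75  P4=84  P5=83  P6=60  P7=80
Turnaround (C−A): P1=76  P2=58  P3=73  P4=77  P5=78  P6=60  P7=76
Turnaround times: P1=76, P2=58, P3=73, P4=77, P5=78, P6=60, P7=76
Average turnaround = (76+58+73+77+78+60+76) / 7 = 498/7 = 71.14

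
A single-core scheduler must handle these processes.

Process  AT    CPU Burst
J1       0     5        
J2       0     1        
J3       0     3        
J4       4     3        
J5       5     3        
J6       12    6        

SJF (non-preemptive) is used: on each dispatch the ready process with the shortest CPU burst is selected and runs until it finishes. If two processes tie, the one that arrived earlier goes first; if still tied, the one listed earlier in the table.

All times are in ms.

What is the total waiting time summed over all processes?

16

Timeline: | J2 0-1 | J3 1-4 | J4 4-7 | J5 7-10 | J1 10-15 | J6 15-21 |
Completion: J1=15  J2=1  J3=4  J4=7  J5=10  J6=21
Turnaround (C−A): J1=15  J2=1  J3=4  J4=3  J5=5  J6=9
Waiting = turnaround − burst: J1=10, J2=0, J3=1, J4=0, J5=2, J6=3
Total waiting = 10 + 0 + 1 + 0 + 2 + 3 = 16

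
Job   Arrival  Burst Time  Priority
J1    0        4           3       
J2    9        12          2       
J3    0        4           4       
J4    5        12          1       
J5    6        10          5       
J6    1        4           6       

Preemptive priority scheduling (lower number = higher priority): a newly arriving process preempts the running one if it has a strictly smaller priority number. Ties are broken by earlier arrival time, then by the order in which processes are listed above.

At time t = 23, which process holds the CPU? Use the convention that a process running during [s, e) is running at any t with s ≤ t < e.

Gantt: | J1 0-4 | J3 4-5 | J4 5-17 | J2 17-29 | J3 29-32 | J5 32-42 | J6 42-46 |
Completion: J1=4  J2=29  J3=32  J4=17  J5=42  J6=46

J2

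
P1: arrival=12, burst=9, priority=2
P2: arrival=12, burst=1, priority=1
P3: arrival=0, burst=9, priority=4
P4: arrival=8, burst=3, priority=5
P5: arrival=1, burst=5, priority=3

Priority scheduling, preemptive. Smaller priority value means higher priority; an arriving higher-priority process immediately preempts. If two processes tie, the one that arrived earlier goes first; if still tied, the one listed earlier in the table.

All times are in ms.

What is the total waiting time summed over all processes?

Timeline: | P3 0-1 | P5 1-6 | P3 6-12 | P2 12-13 | P1 13-22 | P3 22-24 | P4 24-27 |
Completion: P1=22  P2=13  P3=24  P4=27  P5=6
Turnaround (C−A): P1=10  P2=1  P3=24  P4=19  P5=5
Waiting = turnaround − burst: P1=1, P2=0, P3=15, P4=16, P5=0
Total waiting = 1 + 0 + 15 + 16 + 0 = 32

32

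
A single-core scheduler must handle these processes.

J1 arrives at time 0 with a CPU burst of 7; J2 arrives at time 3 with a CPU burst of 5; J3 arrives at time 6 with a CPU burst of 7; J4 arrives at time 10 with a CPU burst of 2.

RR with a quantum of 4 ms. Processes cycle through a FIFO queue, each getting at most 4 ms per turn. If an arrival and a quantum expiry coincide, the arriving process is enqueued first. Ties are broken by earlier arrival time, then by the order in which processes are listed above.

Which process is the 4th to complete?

J3

Timeline: | J1 0-4 | J2 4-8 | J1 8-11 | J3 11-15 | J2 15-16 | J4 16-18 | J3 18-21 |
Completion: J1=11  J2=16  J3=21  J4=18
Turnaround (C−A): J1=11  J2=13  J3=15  J4=8
Finish order: J1 → J2 → J4 → J3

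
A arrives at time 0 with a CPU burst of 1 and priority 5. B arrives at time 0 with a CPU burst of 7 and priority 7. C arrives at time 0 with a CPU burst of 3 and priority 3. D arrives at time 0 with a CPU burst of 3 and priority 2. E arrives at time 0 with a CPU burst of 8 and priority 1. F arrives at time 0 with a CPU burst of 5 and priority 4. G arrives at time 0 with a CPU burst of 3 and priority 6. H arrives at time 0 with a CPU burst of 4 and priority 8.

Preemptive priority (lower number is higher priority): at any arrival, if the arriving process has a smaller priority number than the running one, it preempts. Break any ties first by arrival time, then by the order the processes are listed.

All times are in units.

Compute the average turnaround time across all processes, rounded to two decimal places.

19.88

Schedule: | E 0-8 | D 8-11 | C 11-14 | F 14-19 | A 19-20 | G 20-23 | B 23-30 | H 30-34 |
Completion: A=20  B=30  C=14  D=11  E=8  F=19  G=23  H=34
Turnaround (C−A): A=20  B=30  C=14  D=11  E=8  F=19  G=23  H=34
Turnaround times: A=20, B=30, C=14, D=11, E=8, F=19, G=23, H=34
Average turnaround = (20+30+14+11+8+19+23+34) / 8 = 159/8 = 19.88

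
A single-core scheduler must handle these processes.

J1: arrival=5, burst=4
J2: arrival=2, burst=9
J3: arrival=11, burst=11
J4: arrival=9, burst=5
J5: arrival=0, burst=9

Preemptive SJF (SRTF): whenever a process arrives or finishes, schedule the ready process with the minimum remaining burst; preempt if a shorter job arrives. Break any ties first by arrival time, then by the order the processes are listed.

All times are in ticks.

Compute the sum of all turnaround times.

78

Gantt: | J5 0-9 | J1 9-13 | J4 13-18 | J2 18-27 | J3 27-38 |
Completion: J1=13  J2=27  J3=38  J4=18  J5=9
Turnaround = completion − arrival: J1=8, J2=25, J3=27, J4=9, J5=9
Total turnaround = 8 + 25 + 27 + 9 + 9 = 78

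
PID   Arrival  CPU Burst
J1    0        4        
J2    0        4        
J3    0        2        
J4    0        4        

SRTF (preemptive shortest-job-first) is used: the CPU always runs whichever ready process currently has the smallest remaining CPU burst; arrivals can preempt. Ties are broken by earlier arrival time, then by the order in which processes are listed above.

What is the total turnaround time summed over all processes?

Gantt: | J3 0-2 | J1 2-6 | J2 6-10 | J4 10-14 |
Completion: J1=6  J2=10  J3=2  J4=14
Turnaround = completion − arrival: J1=6, J2=10, J3=2, J4=14
Total turnaround = 6 + 10 + 2 + 14 = 32

32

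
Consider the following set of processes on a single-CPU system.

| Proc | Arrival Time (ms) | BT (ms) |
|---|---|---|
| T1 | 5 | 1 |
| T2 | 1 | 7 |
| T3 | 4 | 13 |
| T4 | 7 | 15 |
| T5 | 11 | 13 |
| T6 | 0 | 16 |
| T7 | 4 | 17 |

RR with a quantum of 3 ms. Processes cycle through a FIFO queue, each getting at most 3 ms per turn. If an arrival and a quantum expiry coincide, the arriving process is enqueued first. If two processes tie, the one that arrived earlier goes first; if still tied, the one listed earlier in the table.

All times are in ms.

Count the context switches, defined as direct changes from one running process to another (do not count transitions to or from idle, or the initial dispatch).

Timeline: | T6 0-3 | T2 3-6 | T6 6-9 | T3 9-12 | T7 12-15 | T1 15-16 | T2 16-19 | T4 19-22 | T6 22-25 | T5 25-28 | T3 28-31 | T7 31-34 | T2 34-35 | T4 35-38 | T6 38-41 | T5 41-44 | T3 44-47 | T7 47-50 | T4 50-53 | T6 53-56 | T5 56-59 | T3 59-62 | T7 62-65 | T4 65-68 | T6 68-69 | T5 69-72 | T3 72-73 | T7 73-76 | T4 76-79 | T5 79-80 | T7 80-82 |
Completion: T1=16  T2=35  T3=73  T4=79  T5=80  T6=69  T7=82
Turnaround (C−A): T1=11  T2=34  T3=69  T4=72  T5=69  T6=69  T7=78

30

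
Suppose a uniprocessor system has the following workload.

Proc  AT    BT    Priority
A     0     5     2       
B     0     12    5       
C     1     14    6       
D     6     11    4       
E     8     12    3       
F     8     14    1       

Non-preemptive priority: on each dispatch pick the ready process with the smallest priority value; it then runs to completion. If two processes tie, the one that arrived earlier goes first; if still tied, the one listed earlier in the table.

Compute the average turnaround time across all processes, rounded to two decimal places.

32.50

Timeline: | A 0-5 | B 5-17 | F 17-31 | E 31-43 | D 43-54 | C 54-68 |
Completion: A=5  B=17  C=68  D=54  E=43  F=31
Turnaround times: A=5, B=17, C=67, D=48, E=35, F=23
Average turnaround = (5+17+67+48+35+23) / 6 = 195/6 = 32.50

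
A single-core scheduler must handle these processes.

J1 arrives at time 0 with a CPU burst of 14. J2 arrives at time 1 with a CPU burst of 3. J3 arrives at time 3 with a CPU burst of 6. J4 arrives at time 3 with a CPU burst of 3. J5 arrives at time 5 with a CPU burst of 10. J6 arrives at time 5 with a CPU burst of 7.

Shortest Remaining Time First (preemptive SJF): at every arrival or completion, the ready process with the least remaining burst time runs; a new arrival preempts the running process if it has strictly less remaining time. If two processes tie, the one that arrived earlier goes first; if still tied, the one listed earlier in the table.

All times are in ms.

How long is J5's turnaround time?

25

Timeline: | J1 0-1 | J2 1-4 | J4 4-7 | J3 7-13 | J6 13-20 | J5 20-30 | J1 30-43 |
Completion: J1=43  J2=4  J3=13  J4=7  J5=30  J6=20
Turnaround(J5) = completion − arrival = 30 − 5 = 25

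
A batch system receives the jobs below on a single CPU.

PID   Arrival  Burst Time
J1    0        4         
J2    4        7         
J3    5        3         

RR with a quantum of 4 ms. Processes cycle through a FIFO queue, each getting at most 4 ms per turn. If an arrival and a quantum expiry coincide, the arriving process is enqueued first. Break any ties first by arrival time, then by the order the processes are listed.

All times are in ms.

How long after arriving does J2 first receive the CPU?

Gantt: | J1 0-4 | J2 4-8 | J3 8-11 | J2 11-14 |
Completion: J1=4  J2=14  J3=11
Turnaround (C−A): J1=4  J2=10  J3=6
Response(J2) = first start − arrival = 4 − 4 = 0

0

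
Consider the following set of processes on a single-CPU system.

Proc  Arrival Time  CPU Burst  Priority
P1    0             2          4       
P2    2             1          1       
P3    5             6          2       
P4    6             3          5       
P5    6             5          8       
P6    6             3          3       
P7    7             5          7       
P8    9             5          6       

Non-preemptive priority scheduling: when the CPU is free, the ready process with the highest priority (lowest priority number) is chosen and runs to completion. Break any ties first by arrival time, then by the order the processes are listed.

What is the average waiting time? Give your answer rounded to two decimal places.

Gantt: | P1 0-2 | P2 2-3 | idle 3-5 | P3 5-11 | P6 11-14 | P4 14-17 | P8 17-22 | P7 22-27 | P5 27-32 |
Completion: P1=2  P2=3  P3=11  P4=17  P5=32  P6=14  P7=27  P8=22
Turnaround (C−A): P1=2  P2=1  P3=6  P4=11  P5=26  P6=8  P7=20  P8=13
Waiting times: P1=0, P2=0, P3=0, P4=8, P5=21, P6=5, P7=15, P8=8
Average waiting = (0+0+0+8+21+5+15+8) / 8 = 57/8 = 7.13

7.13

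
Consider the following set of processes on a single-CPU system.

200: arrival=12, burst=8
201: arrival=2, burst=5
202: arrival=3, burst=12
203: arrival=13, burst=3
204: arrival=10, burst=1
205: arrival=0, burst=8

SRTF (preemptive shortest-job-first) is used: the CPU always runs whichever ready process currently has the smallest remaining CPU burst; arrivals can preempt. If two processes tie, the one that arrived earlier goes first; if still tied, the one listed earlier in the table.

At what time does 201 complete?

7

Timeline: | 205 0-2 | 201 2-7 | 205 7-10 | 204 10-11 | 205 11-14 | 203 14-17 | 200 17-25 | 202 25-37 |
Completion: 200=25  201=7  202=37  203=17  204=11  205=14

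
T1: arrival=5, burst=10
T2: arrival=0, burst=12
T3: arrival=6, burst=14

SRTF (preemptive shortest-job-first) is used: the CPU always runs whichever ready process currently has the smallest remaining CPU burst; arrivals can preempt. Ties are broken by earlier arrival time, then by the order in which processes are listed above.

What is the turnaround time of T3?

30

Timeline: | T2 0-12 | T1 12-22 | T3 22-36 |
Completion: T1=22  T2=12  T3=36
Turnaround (C−A): T1=17  T2=12  T3=30
Turnaround(T3) = completion − arrival = 36 − 6 = 30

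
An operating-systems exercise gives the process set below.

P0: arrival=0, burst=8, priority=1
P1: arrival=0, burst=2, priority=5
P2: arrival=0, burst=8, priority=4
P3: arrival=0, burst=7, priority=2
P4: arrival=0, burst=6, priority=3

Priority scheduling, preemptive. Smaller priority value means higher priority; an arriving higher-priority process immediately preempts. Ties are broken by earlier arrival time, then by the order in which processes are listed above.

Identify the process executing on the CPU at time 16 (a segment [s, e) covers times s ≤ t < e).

Gantt: | P0 0-8 | P3 8-15 | P4 15-21 | P2 21-29 | P1 29-31 |
Completion: P0=8  P1=31  P2=29  P3=15  P4=21

P4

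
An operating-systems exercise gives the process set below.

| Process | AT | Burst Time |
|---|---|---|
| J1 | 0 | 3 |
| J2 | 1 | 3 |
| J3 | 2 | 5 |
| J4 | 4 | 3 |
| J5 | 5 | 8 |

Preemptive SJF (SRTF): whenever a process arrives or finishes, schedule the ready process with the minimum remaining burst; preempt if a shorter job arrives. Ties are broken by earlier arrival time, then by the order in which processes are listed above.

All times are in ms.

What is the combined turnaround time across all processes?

42

Timeline: | J1 0-3 | J2 3-6 | J4 6-9 | J3 9-14 | J5 14-22 |
Completion: J1=3  J2=6  J3=14  J4=9  J5=22
Turnaround = completion − arrival: J1=3, J2=5, J3=12, J4=5, J5=17
Total turnaround = 3 + 5 + 12 + 5 + 17 = 42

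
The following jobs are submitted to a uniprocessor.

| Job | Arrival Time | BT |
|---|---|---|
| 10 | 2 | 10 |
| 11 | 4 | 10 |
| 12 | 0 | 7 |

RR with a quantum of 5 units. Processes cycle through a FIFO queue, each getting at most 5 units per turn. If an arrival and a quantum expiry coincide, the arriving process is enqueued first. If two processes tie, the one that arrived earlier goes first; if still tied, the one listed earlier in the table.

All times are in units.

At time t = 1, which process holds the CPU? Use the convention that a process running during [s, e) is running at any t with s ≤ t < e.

12

Schedule: | 12 0-5 | 10 5-10 | 11 10-15 | 12 15-17 | 10 17-22 | 11 22-27 |
Completion: 10=22  11=27  12=17
Turnaround (C−A): 10=20  11=23  12=17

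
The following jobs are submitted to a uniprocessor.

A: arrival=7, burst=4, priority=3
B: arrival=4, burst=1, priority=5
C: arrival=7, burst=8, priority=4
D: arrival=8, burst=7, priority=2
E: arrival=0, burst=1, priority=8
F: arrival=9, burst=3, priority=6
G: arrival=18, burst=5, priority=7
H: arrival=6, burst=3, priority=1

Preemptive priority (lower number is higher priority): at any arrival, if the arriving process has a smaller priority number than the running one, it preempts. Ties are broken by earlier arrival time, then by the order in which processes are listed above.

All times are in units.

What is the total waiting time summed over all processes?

Schedule: | E 0-1 | idle 1-4 | B 4-5 | idle 5-6 | H 6-9 | D 9-16 | A 16-20 | C 20-28 | F 28-31 | G 31-36 |
Completion: A=20  B=5  C=28  D=16  E=1  F=31  G=36  H=9
Turnaround (C−A): A=13  B=1  C=21  D=8  E=1  F=22  G=18  H=3
Waiting = turnaround − burst: A=9, B=0, C=13, D=1, E=0, F=19, G=13, H=0
Total waiting = 9 + 0 + 13 + 1 + 0 + 19 + 13 + 0 = 55

55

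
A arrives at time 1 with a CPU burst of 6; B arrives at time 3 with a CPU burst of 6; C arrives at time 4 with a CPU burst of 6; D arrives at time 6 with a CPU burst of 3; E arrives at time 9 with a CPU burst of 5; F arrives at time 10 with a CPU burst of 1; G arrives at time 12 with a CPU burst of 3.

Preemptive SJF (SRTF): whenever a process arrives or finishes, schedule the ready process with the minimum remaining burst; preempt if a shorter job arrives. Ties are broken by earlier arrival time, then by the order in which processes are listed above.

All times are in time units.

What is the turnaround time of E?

Timeline: | idle 0-1 | A 1-7 | D 7-10 | F 10-11 | E 11-12 | G 12-15 | E 15-19 | B 19-25 | C 25-31 |
Completion: A=7  B=25  C=31  D=10  E=19  F=11  G=15
Turnaround(E) = completion − arrival = 19 − 9 = 10

10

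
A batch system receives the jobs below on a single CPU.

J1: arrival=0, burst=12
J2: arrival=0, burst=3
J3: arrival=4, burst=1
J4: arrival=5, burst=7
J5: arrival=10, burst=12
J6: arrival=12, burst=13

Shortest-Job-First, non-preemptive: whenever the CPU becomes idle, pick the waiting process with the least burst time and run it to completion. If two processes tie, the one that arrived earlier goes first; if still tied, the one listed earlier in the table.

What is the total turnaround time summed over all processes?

109

Gantt: | J2 0-3 | J1 3-15 | J3 15-16 | J4 16-23 | J5 23-35 | J6 35-48 |
Completion: J1=15  J2=3  J3=16  J4=23  J5=35  J6=48
Turnaround (C−A): J1=15  J2=3  J3=12  J4=18  J5=25  J6=36
Turnaround = completion − arrival: J1=15, J2=3, J3=12, J4=18, J5=25, J6=36
Total turnaround = 15 + 3 + 12 + 18 + 25 + 36 = 109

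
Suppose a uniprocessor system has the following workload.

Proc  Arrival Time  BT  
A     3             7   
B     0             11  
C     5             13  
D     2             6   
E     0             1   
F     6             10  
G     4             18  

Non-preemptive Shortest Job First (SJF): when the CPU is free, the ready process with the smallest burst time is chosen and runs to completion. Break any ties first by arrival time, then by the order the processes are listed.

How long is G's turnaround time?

Gantt: | E 0-1 | B 1-12 | D 12-18 | A 18-25 | F 25-35 | C 35-48 | G 48-66 |
Completion: A=25  B=12  C=48  D=18  E=1  F=35  G=66
Turnaround (C−A): A=22  B=12  C=43  D=16  E=1  F=29  G=62
Turnaround(G) = completion − arrival = 66 − 4 = 62

62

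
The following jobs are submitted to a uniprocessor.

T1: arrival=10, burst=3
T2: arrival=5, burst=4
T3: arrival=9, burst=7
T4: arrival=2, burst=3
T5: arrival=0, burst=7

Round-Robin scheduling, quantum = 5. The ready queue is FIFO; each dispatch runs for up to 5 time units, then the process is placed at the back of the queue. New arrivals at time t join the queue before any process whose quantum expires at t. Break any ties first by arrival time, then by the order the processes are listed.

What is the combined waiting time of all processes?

30

Timeline: | T5 0-5 | T4 5-8 | T2 8-12 | T5 12-14 | T3 14-19 | T1 19-22 | T3 22-24 |
Completion: T1=22  T2=12  T3=24  T4=8  T5=14
Turnaround (C−A): T1=12  T2=7  T3=15  T4=6  T5=14
Waiting = turnaround − burst: T1=9, T2=3, T3=8, T4=3, T5=7
Total waiting = 9 + 3 + 8 + 3 + 7 = 30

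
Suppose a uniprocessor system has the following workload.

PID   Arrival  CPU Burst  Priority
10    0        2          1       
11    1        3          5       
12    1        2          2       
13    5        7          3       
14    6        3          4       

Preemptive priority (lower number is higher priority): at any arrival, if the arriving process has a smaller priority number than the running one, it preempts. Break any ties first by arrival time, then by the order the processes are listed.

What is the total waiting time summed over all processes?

20

Gantt: | 10 0-2 | 12 2-4 | 11 4-5 | 13 5-12 | 14 12-15 | 11 15-17 |
Completion: 10=2  11=17  12=4  13=12  14=15
Turnaround (C−A): 10=2  11=16  12=3  13=7  14=9
Waiting = turnaround − burst: 10=0, 11=13, 12=1, 13=0, 14=6
Total waiting = 0 + 13 + 1 + 0 + 6 = 20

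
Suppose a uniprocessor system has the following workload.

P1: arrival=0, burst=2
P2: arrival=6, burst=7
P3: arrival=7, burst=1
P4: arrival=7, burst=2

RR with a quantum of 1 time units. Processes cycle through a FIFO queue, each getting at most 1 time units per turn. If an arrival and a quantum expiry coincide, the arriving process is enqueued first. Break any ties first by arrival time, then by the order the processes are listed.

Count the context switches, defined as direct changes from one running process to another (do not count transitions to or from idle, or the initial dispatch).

Schedule: | P1 0-2 | idle 2-6 | P2 6-7 | P3 7-8 | P4 8-9 | P2 9-10 | P4 10-11 | P2 11-16 |
Completion: P1=2  P2=16  P3=8  P4=11

5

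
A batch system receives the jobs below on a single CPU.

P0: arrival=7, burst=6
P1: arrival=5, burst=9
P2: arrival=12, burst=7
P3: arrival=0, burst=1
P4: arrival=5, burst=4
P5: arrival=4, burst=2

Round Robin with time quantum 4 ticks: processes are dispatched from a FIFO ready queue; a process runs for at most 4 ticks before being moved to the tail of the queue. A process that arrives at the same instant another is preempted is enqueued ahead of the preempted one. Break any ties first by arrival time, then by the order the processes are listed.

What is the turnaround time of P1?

24

Timeline: | P3 0-1 | idle 1-4 | P5 4-6 | P1 6-10 | P4 10-14 | P0 14-18 | P1 18-22 | P2 22-26 | P0 26-28 | P1 28-29 | P2 29-32 |
Completion: P0=28  P1=29  P2=32  P3=1  P4=14  P5=6
Turnaround (C−A): P0=21  P1=24  P2=20  P3=1  P4=9  P5=2
Turnaround(P1) = completion − arrival = 29 − 5 = 24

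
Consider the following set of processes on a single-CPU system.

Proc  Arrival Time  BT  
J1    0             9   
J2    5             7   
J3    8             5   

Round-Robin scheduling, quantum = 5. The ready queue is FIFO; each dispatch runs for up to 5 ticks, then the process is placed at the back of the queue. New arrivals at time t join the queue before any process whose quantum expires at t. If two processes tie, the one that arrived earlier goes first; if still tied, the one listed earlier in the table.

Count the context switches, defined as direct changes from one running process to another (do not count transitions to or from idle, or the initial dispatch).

4

Timeline: | J1 0-5 | J2 5-10 | J1 10-14 | J3 14-19 | J2 19-21 |
Completion: J1=14  J2=21  J3=19
Turnaround (C−A): J1=14  J2=16  J3=11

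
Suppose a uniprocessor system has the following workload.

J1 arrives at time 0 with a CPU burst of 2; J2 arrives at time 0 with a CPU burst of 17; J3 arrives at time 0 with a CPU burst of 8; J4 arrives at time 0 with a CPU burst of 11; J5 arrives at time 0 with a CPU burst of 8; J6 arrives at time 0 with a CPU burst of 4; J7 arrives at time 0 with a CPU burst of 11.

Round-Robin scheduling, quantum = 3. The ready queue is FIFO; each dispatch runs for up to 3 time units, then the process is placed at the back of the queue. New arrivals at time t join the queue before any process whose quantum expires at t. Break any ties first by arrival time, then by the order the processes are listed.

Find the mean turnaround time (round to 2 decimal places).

Schedule: | J1 0-2 | J2 2-5 | J3 5-8 | J4 8-11 | J5 11-14 | J6 14-17 | J7 17-20 | J2 20-23 | J3 23-26 | J4 26-29 | J5 29-32 | J6 32-33 | J7 33-36 | J2 36-39 | J3 39-41 | J4 41-44 | J5 44-46 | J7 46-49 | J2 49-52 | J4 52-54 | J7 54-56 | J2 56-61 |
Completion: J1=2  J2=61  J3=41  J4=54  J5=46  J6=33  J7=56
Turnaround times: J1=2, J2=61, J3=41, J4=54, J5=46, J6=33, J7=56
Average turnaround = (2+61+41+54+46+33+56) / 7 = 293/7 = 41.86

41.86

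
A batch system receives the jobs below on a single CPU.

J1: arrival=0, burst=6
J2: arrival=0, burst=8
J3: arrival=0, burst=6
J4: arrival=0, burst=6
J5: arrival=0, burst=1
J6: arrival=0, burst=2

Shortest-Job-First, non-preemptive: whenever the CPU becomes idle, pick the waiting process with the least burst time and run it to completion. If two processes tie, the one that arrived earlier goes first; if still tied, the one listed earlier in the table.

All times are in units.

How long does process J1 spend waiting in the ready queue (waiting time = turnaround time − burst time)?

Timeline: | J5 0-1 | J6 1-3 | J1 3-9 | J3 9-15 | J4 15-21 | J2 21-29 |
Completion: J1=9  J2=29  J3=15  J4=21  J5=1  J6=3
Turnaround (C−A): J1=9  J2=29  J3=15  J4=21  J5=1  J6=3
Waiting(J1) = turnaround − burst = 9 − 6 = 3

3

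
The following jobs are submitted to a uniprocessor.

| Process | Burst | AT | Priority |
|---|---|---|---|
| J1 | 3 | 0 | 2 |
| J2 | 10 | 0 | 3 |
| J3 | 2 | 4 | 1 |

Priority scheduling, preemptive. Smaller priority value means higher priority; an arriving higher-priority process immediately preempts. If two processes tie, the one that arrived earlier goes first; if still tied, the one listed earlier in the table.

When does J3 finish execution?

6

Schedule: | J1 0-3 | J2 3-4 | J3 4-6 | J2 6-15 |
Completion: J1=3  J2=15  J3=6
Turnaround (C−A): J1=3  J2=15  J3=2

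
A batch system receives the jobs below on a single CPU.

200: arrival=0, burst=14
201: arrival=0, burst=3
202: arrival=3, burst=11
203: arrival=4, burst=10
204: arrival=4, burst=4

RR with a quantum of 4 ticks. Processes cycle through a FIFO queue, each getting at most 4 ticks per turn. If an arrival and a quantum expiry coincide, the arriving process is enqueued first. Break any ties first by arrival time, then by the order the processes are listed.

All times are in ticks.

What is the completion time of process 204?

19

Schedule: | 200 0-4 | 201 4-7 | 202 7-11 | 203 11-15 | 204 15-19 | 200 19-23 | 202 23-27 | 203 27-31 | 200 31-35 | 202 35-38 | 203 38-40 | 200 40-42 |
Completion: 200=42  201=7  202=38  203=40  204=19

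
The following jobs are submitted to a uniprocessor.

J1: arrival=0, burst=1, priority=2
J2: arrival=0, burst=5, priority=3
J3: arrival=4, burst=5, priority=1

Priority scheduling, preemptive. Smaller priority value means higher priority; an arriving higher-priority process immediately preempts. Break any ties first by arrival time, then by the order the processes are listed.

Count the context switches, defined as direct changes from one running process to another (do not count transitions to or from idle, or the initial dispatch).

Schedule: | J1 0-1 | J2 1-4 | J3 4-9 | J2 9-11 |
Completion: J1=1  J2=11  J3=9

3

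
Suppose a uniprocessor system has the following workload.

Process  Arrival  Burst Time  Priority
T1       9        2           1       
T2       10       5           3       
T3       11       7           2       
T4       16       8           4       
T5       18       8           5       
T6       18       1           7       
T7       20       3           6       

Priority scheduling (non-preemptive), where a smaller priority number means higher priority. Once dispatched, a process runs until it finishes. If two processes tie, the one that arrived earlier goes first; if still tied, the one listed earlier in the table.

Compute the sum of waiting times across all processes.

71

Schedule: | idle 0-9 | T1 9-11 | T3 11-18 | T2 18-23 | T4 23-31 | T5 31-39 | T7 39-42 | T6 42-43 |
Completion: T1=11  T2=23  T3=18  T4=31  T5=39  T6=43  T7=42
Turnaround (C−A): T1=2  T2=13  T3=7  T4=15  T5=21  T6=25  T7=22
Waiting = turnaround − burst: T1=0, T2=8, T3=0, T4=7, T5=13, T6=24, T7=19
Total waiting = 0 + 8 + 0 + 7 + 13 + 24 + 19 = 71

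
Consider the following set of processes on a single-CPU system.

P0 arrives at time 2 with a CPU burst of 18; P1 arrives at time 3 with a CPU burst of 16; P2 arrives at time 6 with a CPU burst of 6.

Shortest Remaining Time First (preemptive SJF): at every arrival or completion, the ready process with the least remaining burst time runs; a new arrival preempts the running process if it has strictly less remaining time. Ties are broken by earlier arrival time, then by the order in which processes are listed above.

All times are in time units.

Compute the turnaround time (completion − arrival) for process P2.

6

Gantt: | idle 0-2 | P0 2-3 | P1 3-6 | P2 6-12 | P1 12-25 | P0 25-42 |
Completion: P0=42  P1=25  P2=12
Turnaround (C−A): P0=40  P1=22  P2=6
Turnaround(P2) = completion − arrival = 12 − 6 = 6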